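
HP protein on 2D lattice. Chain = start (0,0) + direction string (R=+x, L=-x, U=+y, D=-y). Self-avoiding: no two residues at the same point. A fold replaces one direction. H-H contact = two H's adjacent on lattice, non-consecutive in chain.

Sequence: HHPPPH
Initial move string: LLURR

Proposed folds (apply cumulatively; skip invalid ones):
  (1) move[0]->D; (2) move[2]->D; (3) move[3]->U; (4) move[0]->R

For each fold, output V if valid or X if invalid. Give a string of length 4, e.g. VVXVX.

Initial: LLURR -> [(0, 0), (-1, 0), (-2, 0), (-2, 1), (-1, 1), (0, 1)]
Fold 1: move[0]->D => DLURR INVALID (collision), skipped
Fold 2: move[2]->D => LLDRR VALID
Fold 3: move[3]->U => LLDUR INVALID (collision), skipped
Fold 4: move[0]->R => RLDRR INVALID (collision), skipped

Answer: XVXX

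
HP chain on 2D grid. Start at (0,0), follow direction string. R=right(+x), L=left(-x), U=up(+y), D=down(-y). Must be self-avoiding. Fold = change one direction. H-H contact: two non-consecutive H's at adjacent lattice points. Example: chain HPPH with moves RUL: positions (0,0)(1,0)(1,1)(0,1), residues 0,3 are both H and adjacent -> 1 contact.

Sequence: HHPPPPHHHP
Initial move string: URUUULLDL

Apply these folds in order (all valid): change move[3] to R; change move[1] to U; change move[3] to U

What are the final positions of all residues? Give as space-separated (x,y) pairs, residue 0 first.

Initial moves: URUUULLDL
Fold: move[3]->R => URURULLDL (positions: [(0, 0), (0, 1), (1, 1), (1, 2), (2, 2), (2, 3), (1, 3), (0, 3), (0, 2), (-1, 2)])
Fold: move[1]->U => UUURULLDL (positions: [(0, 0), (0, 1), (0, 2), (0, 3), (1, 3), (1, 4), (0, 4), (-1, 4), (-1, 3), (-2, 3)])
Fold: move[3]->U => UUUUULLDL (positions: [(0, 0), (0, 1), (0, 2), (0, 3), (0, 4), (0, 5), (-1, 5), (-2, 5), (-2, 4), (-3, 4)])

Answer: (0,0) (0,1) (0,2) (0,3) (0,4) (0,5) (-1,5) (-2,5) (-2,4) (-3,4)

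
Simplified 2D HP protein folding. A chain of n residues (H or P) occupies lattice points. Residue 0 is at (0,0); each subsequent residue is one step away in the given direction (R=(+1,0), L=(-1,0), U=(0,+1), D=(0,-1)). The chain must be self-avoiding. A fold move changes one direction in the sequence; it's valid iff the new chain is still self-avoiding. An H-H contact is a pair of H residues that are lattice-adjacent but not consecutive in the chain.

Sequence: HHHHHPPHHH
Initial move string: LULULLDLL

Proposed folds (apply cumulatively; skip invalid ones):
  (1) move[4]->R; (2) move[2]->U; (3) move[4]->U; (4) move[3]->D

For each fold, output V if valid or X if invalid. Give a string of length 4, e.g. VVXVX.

Answer: XVVX

Derivation:
Initial: LULULLDLL -> [(0, 0), (-1, 0), (-1, 1), (-2, 1), (-2, 2), (-3, 2), (-4, 2), (-4, 1), (-5, 1), (-6, 1)]
Fold 1: move[4]->R => LULURLDLL INVALID (collision), skipped
Fold 2: move[2]->U => LUUULLDLL VALID
Fold 3: move[4]->U => LUUUULDLL VALID
Fold 4: move[3]->D => LUUDULDLL INVALID (collision), skipped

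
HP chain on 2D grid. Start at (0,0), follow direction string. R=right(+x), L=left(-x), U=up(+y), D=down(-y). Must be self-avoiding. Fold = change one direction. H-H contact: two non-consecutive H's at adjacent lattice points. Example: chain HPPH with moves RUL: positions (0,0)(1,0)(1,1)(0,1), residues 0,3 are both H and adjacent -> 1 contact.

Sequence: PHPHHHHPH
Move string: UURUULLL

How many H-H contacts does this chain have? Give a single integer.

Answer: 0

Derivation:
Positions: [(0, 0), (0, 1), (0, 2), (1, 2), (1, 3), (1, 4), (0, 4), (-1, 4), (-2, 4)]
No H-H contacts found.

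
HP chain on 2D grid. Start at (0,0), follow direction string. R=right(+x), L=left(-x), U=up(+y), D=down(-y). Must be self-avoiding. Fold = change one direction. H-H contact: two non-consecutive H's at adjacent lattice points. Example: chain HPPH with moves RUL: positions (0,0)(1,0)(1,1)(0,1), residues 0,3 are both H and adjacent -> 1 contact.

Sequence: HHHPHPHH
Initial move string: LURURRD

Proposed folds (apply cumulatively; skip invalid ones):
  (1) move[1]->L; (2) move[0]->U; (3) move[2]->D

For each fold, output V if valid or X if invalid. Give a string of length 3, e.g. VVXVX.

Answer: XVX

Derivation:
Initial: LURURRD -> [(0, 0), (-1, 0), (-1, 1), (0, 1), (0, 2), (1, 2), (2, 2), (2, 1)]
Fold 1: move[1]->L => LLRURRD INVALID (collision), skipped
Fold 2: move[0]->U => UURURRD VALID
Fold 3: move[2]->D => UUDURRD INVALID (collision), skipped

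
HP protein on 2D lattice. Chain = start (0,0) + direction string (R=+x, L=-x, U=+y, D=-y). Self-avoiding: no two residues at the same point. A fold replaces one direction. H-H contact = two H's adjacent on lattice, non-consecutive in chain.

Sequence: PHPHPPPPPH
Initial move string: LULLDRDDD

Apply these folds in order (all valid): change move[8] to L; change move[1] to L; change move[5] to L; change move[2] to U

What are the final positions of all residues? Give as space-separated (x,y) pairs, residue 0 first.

Answer: (0,0) (-1,0) (-2,0) (-2,1) (-3,1) (-3,0) (-4,0) (-4,-1) (-4,-2) (-5,-2)

Derivation:
Initial moves: LULLDRDDD
Fold: move[8]->L => LULLDRDDL (positions: [(0, 0), (-1, 0), (-1, 1), (-2, 1), (-3, 1), (-3, 0), (-2, 0), (-2, -1), (-2, -2), (-3, -2)])
Fold: move[1]->L => LLLLDRDDL (positions: [(0, 0), (-1, 0), (-2, 0), (-3, 0), (-4, 0), (-4, -1), (-3, -1), (-3, -2), (-3, -3), (-4, -3)])
Fold: move[5]->L => LLLLDLDDL (positions: [(0, 0), (-1, 0), (-2, 0), (-3, 0), (-4, 0), (-4, -1), (-5, -1), (-5, -2), (-5, -3), (-6, -3)])
Fold: move[2]->U => LLULDLDDL (positions: [(0, 0), (-1, 0), (-2, 0), (-2, 1), (-3, 1), (-3, 0), (-4, 0), (-4, -1), (-4, -2), (-5, -2)])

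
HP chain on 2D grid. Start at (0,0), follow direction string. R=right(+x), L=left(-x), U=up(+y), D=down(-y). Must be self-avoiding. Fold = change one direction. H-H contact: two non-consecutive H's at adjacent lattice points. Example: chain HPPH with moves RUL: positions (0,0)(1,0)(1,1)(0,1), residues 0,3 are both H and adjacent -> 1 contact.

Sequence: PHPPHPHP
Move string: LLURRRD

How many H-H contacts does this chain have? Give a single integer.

Positions: [(0, 0), (-1, 0), (-2, 0), (-2, 1), (-1, 1), (0, 1), (1, 1), (1, 0)]
H-H contact: residue 1 @(-1,0) - residue 4 @(-1, 1)

Answer: 1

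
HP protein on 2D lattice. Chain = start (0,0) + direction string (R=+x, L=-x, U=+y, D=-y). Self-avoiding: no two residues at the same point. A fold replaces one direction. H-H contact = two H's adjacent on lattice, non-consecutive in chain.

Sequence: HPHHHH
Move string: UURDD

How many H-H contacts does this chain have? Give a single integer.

Positions: [(0, 0), (0, 1), (0, 2), (1, 2), (1, 1), (1, 0)]
H-H contact: residue 0 @(0,0) - residue 5 @(1, 0)

Answer: 1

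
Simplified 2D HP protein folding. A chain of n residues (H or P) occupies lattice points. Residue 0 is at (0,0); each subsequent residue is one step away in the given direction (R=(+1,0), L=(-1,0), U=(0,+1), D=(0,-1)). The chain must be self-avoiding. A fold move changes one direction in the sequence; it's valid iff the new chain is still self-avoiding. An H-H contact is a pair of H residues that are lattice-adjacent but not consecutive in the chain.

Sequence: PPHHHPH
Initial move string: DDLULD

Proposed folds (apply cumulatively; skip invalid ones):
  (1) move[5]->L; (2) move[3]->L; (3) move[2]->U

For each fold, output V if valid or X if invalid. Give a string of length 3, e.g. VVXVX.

Initial: DDLULD -> [(0, 0), (0, -1), (0, -2), (-1, -2), (-1, -1), (-2, -1), (-2, -2)]
Fold 1: move[5]->L => DDLULL VALID
Fold 2: move[3]->L => DDLLLL VALID
Fold 3: move[2]->U => DDULLL INVALID (collision), skipped

Answer: VVX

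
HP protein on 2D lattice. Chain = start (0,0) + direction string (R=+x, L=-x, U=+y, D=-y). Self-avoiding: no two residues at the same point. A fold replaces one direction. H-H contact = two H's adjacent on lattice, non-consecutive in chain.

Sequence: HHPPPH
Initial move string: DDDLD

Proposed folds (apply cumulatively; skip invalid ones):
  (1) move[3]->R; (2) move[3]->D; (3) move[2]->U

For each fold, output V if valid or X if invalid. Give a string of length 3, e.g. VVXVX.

Initial: DDDLD -> [(0, 0), (0, -1), (0, -2), (0, -3), (-1, -3), (-1, -4)]
Fold 1: move[3]->R => DDDRD VALID
Fold 2: move[3]->D => DDDDD VALID
Fold 3: move[2]->U => DDUDD INVALID (collision), skipped

Answer: VVX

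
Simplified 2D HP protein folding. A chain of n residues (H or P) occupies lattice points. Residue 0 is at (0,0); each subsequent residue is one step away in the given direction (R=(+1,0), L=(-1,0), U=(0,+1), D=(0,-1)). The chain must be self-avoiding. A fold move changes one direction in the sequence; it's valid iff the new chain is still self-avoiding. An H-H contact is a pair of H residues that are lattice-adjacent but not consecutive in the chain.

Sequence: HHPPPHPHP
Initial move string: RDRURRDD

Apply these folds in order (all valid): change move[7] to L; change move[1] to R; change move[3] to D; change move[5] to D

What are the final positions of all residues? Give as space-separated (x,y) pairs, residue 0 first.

Answer: (0,0) (1,0) (2,0) (3,0) (3,-1) (4,-1) (4,-2) (4,-3) (3,-3)

Derivation:
Initial moves: RDRURRDD
Fold: move[7]->L => RDRURRDL (positions: [(0, 0), (1, 0), (1, -1), (2, -1), (2, 0), (3, 0), (4, 0), (4, -1), (3, -1)])
Fold: move[1]->R => RRRURRDL (positions: [(0, 0), (1, 0), (2, 0), (3, 0), (3, 1), (4, 1), (5, 1), (5, 0), (4, 0)])
Fold: move[3]->D => RRRDRRDL (positions: [(0, 0), (1, 0), (2, 0), (3, 0), (3, -1), (4, -1), (5, -1), (5, -2), (4, -2)])
Fold: move[5]->D => RRRDRDDL (positions: [(0, 0), (1, 0), (2, 0), (3, 0), (3, -1), (4, -1), (4, -2), (4, -3), (3, -3)])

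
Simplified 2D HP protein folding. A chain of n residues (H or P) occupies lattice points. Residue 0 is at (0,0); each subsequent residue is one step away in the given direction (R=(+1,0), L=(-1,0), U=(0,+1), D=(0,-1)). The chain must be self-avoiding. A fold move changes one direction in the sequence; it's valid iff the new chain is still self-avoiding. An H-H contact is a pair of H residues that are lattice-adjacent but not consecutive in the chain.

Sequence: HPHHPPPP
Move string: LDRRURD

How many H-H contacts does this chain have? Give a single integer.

Positions: [(0, 0), (-1, 0), (-1, -1), (0, -1), (1, -1), (1, 0), (2, 0), (2, -1)]
H-H contact: residue 0 @(0,0) - residue 3 @(0, -1)

Answer: 1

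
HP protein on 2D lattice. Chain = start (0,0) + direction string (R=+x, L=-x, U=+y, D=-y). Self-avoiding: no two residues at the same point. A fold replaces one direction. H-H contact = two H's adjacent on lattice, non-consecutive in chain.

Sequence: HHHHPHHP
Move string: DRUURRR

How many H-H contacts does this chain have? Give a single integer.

Answer: 1

Derivation:
Positions: [(0, 0), (0, -1), (1, -1), (1, 0), (1, 1), (2, 1), (3, 1), (4, 1)]
H-H contact: residue 0 @(0,0) - residue 3 @(1, 0)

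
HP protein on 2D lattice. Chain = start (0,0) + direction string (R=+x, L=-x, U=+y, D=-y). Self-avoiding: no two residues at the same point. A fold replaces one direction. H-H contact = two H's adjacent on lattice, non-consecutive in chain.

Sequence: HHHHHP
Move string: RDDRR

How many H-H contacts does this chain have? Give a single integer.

Positions: [(0, 0), (1, 0), (1, -1), (1, -2), (2, -2), (3, -2)]
No H-H contacts found.

Answer: 0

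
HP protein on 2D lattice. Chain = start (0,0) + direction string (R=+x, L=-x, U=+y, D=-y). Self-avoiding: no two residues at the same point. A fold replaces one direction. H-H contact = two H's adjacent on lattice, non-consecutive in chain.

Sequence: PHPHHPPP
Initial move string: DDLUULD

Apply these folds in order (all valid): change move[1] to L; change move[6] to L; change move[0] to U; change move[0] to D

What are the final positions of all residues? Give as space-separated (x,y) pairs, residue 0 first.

Initial moves: DDLUULD
Fold: move[1]->L => DLLUULD (positions: [(0, 0), (0, -1), (-1, -1), (-2, -1), (-2, 0), (-2, 1), (-3, 1), (-3, 0)])
Fold: move[6]->L => DLLUULL (positions: [(0, 0), (0, -1), (-1, -1), (-2, -1), (-2, 0), (-2, 1), (-3, 1), (-4, 1)])
Fold: move[0]->U => ULLUULL (positions: [(0, 0), (0, 1), (-1, 1), (-2, 1), (-2, 2), (-2, 3), (-3, 3), (-4, 3)])
Fold: move[0]->D => DLLUULL (positions: [(0, 0), (0, -1), (-1, -1), (-2, -1), (-2, 0), (-2, 1), (-3, 1), (-4, 1)])

Answer: (0,0) (0,-1) (-1,-1) (-2,-1) (-2,0) (-2,1) (-3,1) (-4,1)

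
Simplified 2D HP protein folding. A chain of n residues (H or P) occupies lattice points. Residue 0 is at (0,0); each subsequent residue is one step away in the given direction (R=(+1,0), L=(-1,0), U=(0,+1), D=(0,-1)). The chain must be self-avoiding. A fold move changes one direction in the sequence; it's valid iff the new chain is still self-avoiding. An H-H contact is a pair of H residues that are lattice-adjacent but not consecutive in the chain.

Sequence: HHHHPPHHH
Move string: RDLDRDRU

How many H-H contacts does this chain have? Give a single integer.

Answer: 1

Derivation:
Positions: [(0, 0), (1, 0), (1, -1), (0, -1), (0, -2), (1, -2), (1, -3), (2, -3), (2, -2)]
H-H contact: residue 0 @(0,0) - residue 3 @(0, -1)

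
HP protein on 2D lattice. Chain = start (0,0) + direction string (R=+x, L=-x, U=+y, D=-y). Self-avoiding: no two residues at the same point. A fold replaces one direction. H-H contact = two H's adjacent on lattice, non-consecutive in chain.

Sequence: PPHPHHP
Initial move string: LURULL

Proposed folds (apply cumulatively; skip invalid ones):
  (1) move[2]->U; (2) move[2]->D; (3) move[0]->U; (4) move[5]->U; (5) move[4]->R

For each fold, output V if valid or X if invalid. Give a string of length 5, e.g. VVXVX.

Answer: VXVVV

Derivation:
Initial: LURULL -> [(0, 0), (-1, 0), (-1, 1), (0, 1), (0, 2), (-1, 2), (-2, 2)]
Fold 1: move[2]->U => LUUULL VALID
Fold 2: move[2]->D => LUDULL INVALID (collision), skipped
Fold 3: move[0]->U => UUUULL VALID
Fold 4: move[5]->U => UUUULU VALID
Fold 5: move[4]->R => UUUURU VALID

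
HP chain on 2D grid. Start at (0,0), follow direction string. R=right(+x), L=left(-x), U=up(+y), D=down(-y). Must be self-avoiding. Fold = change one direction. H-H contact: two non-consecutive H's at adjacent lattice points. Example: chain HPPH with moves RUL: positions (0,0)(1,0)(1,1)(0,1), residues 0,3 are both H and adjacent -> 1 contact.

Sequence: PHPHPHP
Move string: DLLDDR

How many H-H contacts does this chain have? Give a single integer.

Answer: 0

Derivation:
Positions: [(0, 0), (0, -1), (-1, -1), (-2, -1), (-2, -2), (-2, -3), (-1, -3)]
No H-H contacts found.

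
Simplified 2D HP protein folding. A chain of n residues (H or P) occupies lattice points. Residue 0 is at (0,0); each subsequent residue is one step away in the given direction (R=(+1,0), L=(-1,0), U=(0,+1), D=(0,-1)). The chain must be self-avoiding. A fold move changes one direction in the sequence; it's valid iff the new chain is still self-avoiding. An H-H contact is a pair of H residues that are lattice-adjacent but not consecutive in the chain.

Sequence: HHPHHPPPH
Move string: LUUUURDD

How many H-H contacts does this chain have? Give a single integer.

Positions: [(0, 0), (-1, 0), (-1, 1), (-1, 2), (-1, 3), (-1, 4), (0, 4), (0, 3), (0, 2)]
H-H contact: residue 3 @(-1,2) - residue 8 @(0, 2)

Answer: 1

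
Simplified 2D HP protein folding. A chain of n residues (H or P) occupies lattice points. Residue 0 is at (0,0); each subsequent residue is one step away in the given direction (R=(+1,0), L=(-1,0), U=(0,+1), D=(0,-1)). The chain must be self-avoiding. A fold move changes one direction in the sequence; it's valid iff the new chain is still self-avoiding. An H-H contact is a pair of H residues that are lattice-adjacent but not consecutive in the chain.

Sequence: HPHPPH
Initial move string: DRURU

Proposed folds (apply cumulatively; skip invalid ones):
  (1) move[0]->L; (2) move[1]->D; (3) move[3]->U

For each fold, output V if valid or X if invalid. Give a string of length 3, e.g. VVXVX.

Answer: XXV

Derivation:
Initial: DRURU -> [(0, 0), (0, -1), (1, -1), (1, 0), (2, 0), (2, 1)]
Fold 1: move[0]->L => LRURU INVALID (collision), skipped
Fold 2: move[1]->D => DDURU INVALID (collision), skipped
Fold 3: move[3]->U => DRUUU VALID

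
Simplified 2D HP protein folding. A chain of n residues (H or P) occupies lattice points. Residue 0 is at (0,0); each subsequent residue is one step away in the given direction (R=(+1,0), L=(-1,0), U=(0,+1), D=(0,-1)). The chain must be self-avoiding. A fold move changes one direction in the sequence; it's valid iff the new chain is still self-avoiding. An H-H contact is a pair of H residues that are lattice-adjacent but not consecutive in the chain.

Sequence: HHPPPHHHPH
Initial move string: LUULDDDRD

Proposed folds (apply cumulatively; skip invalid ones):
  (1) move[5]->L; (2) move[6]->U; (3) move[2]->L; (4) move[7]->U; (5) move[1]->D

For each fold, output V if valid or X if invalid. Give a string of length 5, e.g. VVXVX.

Answer: VXVXV

Derivation:
Initial: LUULDDDRD -> [(0, 0), (-1, 0), (-1, 1), (-1, 2), (-2, 2), (-2, 1), (-2, 0), (-2, -1), (-1, -1), (-1, -2)]
Fold 1: move[5]->L => LUULDLDRD VALID
Fold 2: move[6]->U => LUULDLURD INVALID (collision), skipped
Fold 3: move[2]->L => LULLDLDRD VALID
Fold 4: move[7]->U => LULLDLDUD INVALID (collision), skipped
Fold 5: move[1]->D => LDLLDLDRD VALID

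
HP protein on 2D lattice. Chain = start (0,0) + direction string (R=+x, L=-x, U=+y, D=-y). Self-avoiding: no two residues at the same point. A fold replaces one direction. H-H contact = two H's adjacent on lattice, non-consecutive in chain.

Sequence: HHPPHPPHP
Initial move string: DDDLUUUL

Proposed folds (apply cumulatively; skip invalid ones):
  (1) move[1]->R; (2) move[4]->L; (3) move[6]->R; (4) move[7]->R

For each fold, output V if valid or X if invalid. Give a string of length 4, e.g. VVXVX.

Initial: DDDLUUUL -> [(0, 0), (0, -1), (0, -2), (0, -3), (-1, -3), (-1, -2), (-1, -1), (-1, 0), (-2, 0)]
Fold 1: move[1]->R => DRDLUUUL INVALID (collision), skipped
Fold 2: move[4]->L => DDDLLUUL VALID
Fold 3: move[6]->R => DDDLLURL INVALID (collision), skipped
Fold 4: move[7]->R => DDDLLUUR VALID

Answer: XVXV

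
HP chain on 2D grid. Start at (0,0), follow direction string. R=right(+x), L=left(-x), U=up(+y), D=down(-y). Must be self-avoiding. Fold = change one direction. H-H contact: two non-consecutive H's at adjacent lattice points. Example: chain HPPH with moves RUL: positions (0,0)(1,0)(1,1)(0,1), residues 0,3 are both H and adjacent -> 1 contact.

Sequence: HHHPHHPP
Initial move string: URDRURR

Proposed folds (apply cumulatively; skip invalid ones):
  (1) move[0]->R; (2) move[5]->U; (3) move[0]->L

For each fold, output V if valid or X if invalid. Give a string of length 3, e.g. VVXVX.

Initial: URDRURR -> [(0, 0), (0, 1), (1, 1), (1, 0), (2, 0), (2, 1), (3, 1), (4, 1)]
Fold 1: move[0]->R => RRDRURR VALID
Fold 2: move[5]->U => RRDRUUR VALID
Fold 3: move[0]->L => LRDRUUR INVALID (collision), skipped

Answer: VVX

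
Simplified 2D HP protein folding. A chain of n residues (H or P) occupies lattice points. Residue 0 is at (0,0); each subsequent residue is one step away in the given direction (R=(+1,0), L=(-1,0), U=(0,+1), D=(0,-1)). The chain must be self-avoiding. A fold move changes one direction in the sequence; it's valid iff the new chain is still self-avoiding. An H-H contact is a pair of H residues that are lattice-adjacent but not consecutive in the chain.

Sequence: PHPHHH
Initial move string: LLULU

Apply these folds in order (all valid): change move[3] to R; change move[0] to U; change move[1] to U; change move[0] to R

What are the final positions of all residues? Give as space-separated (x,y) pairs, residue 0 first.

Initial moves: LLULU
Fold: move[3]->R => LLURU (positions: [(0, 0), (-1, 0), (-2, 0), (-2, 1), (-1, 1), (-1, 2)])
Fold: move[0]->U => ULURU (positions: [(0, 0), (0, 1), (-1, 1), (-1, 2), (0, 2), (0, 3)])
Fold: move[1]->U => UUURU (positions: [(0, 0), (0, 1), (0, 2), (0, 3), (1, 3), (1, 4)])
Fold: move[0]->R => RUURU (positions: [(0, 0), (1, 0), (1, 1), (1, 2), (2, 2), (2, 3)])

Answer: (0,0) (1,0) (1,1) (1,2) (2,2) (2,3)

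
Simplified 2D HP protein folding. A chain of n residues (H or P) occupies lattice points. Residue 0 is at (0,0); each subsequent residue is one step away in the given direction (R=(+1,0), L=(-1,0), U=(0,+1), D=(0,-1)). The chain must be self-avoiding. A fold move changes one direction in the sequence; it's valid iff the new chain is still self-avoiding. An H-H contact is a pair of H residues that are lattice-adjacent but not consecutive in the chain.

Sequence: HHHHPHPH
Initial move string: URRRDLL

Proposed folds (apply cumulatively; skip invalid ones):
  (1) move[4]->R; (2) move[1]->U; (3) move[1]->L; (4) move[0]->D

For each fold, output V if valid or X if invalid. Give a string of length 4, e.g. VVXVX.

Initial: URRRDLL -> [(0, 0), (0, 1), (1, 1), (2, 1), (3, 1), (3, 0), (2, 0), (1, 0)]
Fold 1: move[4]->R => URRRRLL INVALID (collision), skipped
Fold 2: move[1]->U => UURRDLL INVALID (collision), skipped
Fold 3: move[1]->L => ULRRDLL INVALID (collision), skipped
Fold 4: move[0]->D => DRRRDLL VALID

Answer: XXXV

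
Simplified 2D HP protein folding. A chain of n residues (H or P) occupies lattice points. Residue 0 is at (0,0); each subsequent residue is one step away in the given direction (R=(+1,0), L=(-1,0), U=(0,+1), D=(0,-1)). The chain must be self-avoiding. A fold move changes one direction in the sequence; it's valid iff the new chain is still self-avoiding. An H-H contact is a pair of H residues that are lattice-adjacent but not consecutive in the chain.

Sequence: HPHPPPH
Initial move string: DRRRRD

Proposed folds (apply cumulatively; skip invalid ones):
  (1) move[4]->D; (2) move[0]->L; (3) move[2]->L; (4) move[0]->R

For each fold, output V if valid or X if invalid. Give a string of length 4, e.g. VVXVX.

Initial: DRRRRD -> [(0, 0), (0, -1), (1, -1), (2, -1), (3, -1), (4, -1), (4, -2)]
Fold 1: move[4]->D => DRRRDD VALID
Fold 2: move[0]->L => LRRRDD INVALID (collision), skipped
Fold 3: move[2]->L => DRLRDD INVALID (collision), skipped
Fold 4: move[0]->R => RRRRDD VALID

Answer: VXXV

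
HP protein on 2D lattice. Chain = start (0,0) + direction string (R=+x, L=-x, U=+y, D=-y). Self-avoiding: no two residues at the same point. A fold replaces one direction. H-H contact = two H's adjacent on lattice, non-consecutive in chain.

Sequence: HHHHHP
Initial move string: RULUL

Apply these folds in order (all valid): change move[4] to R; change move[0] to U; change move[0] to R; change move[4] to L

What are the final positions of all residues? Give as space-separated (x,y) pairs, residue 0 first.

Answer: (0,0) (1,0) (1,1) (0,1) (0,2) (-1,2)

Derivation:
Initial moves: RULUL
Fold: move[4]->R => RULUR (positions: [(0, 0), (1, 0), (1, 1), (0, 1), (0, 2), (1, 2)])
Fold: move[0]->U => UULUR (positions: [(0, 0), (0, 1), (0, 2), (-1, 2), (-1, 3), (0, 3)])
Fold: move[0]->R => RULUR (positions: [(0, 0), (1, 0), (1, 1), (0, 1), (0, 2), (1, 2)])
Fold: move[4]->L => RULUL (positions: [(0, 0), (1, 0), (1, 1), (0, 1), (0, 2), (-1, 2)])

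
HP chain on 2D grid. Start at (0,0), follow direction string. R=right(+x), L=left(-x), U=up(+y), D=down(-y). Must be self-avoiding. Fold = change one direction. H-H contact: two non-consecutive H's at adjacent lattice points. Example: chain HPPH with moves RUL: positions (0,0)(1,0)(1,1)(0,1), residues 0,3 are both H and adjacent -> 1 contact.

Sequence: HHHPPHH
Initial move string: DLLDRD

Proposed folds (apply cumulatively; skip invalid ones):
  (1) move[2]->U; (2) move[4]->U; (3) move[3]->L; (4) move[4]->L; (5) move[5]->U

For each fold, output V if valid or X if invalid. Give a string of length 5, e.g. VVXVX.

Answer: XXXVV

Derivation:
Initial: DLLDRD -> [(0, 0), (0, -1), (-1, -1), (-2, -1), (-2, -2), (-1, -2), (-1, -3)]
Fold 1: move[2]->U => DLUDRD INVALID (collision), skipped
Fold 2: move[4]->U => DLLDUD INVALID (collision), skipped
Fold 3: move[3]->L => DLLLRD INVALID (collision), skipped
Fold 4: move[4]->L => DLLDLD VALID
Fold 5: move[5]->U => DLLDLU VALID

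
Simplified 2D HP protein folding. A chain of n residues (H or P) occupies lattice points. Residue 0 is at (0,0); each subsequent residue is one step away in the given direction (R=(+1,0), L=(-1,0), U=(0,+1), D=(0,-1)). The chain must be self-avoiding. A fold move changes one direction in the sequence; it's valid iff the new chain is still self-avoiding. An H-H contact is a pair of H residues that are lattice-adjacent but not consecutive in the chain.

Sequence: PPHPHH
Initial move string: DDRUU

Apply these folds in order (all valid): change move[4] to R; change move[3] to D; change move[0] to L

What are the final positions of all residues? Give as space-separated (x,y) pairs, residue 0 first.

Initial moves: DDRUU
Fold: move[4]->R => DDRUR (positions: [(0, 0), (0, -1), (0, -2), (1, -2), (1, -1), (2, -1)])
Fold: move[3]->D => DDRDR (positions: [(0, 0), (0, -1), (0, -2), (1, -2), (1, -3), (2, -3)])
Fold: move[0]->L => LDRDR (positions: [(0, 0), (-1, 0), (-1, -1), (0, -1), (0, -2), (1, -2)])

Answer: (0,0) (-1,0) (-1,-1) (0,-1) (0,-2) (1,-2)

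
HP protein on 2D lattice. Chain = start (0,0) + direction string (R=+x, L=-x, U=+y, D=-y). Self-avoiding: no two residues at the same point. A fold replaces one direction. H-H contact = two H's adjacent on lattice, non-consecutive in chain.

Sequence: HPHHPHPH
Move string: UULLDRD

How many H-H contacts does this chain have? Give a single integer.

Positions: [(0, 0), (0, 1), (0, 2), (-1, 2), (-2, 2), (-2, 1), (-1, 1), (-1, 0)]
H-H contact: residue 0 @(0,0) - residue 7 @(-1, 0)

Answer: 1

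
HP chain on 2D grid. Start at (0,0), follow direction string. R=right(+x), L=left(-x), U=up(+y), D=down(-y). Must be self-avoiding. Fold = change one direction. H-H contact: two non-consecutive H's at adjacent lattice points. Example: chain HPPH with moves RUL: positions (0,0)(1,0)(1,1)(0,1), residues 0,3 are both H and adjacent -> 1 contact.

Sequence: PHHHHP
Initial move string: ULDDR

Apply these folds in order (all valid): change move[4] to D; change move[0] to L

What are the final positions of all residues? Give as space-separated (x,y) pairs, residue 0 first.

Initial moves: ULDDR
Fold: move[4]->D => ULDDD (positions: [(0, 0), (0, 1), (-1, 1), (-1, 0), (-1, -1), (-1, -2)])
Fold: move[0]->L => LLDDD (positions: [(0, 0), (-1, 0), (-2, 0), (-2, -1), (-2, -2), (-2, -3)])

Answer: (0,0) (-1,0) (-2,0) (-2,-1) (-2,-2) (-2,-3)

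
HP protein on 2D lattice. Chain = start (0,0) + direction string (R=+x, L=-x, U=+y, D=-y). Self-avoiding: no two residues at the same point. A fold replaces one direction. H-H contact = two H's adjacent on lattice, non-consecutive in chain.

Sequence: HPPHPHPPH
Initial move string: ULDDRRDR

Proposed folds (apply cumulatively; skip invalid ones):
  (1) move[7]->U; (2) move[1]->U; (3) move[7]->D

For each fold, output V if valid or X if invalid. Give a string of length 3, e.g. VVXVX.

Initial: ULDDRRDR -> [(0, 0), (0, 1), (-1, 1), (-1, 0), (-1, -1), (0, -1), (1, -1), (1, -2), (2, -2)]
Fold 1: move[7]->U => ULDDRRDU INVALID (collision), skipped
Fold 2: move[1]->U => UUDDRRDR INVALID (collision), skipped
Fold 3: move[7]->D => ULDDRRDD VALID

Answer: XXV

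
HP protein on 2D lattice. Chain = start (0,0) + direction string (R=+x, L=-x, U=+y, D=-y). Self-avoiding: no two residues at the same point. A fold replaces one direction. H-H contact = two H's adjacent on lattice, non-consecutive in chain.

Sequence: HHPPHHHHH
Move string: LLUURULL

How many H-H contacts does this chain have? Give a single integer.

Answer: 1

Derivation:
Positions: [(0, 0), (-1, 0), (-2, 0), (-2, 1), (-2, 2), (-1, 2), (-1, 3), (-2, 3), (-3, 3)]
H-H contact: residue 4 @(-2,2) - residue 7 @(-2, 3)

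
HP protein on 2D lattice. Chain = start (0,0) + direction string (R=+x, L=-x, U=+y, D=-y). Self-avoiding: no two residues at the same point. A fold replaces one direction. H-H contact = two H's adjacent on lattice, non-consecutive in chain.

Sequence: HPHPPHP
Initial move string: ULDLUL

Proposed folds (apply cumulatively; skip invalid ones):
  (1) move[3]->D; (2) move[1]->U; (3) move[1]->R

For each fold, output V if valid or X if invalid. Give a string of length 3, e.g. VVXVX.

Answer: XXX

Derivation:
Initial: ULDLUL -> [(0, 0), (0, 1), (-1, 1), (-1, 0), (-2, 0), (-2, 1), (-3, 1)]
Fold 1: move[3]->D => ULDDUL INVALID (collision), skipped
Fold 2: move[1]->U => UUDLUL INVALID (collision), skipped
Fold 3: move[1]->R => URDLUL INVALID (collision), skipped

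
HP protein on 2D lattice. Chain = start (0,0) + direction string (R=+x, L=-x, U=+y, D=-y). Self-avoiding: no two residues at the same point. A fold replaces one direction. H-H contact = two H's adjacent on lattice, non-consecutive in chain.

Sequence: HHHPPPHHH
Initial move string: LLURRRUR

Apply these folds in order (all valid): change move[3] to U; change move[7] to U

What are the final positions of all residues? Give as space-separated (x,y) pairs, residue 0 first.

Answer: (0,0) (-1,0) (-2,0) (-2,1) (-2,2) (-1,2) (0,2) (0,3) (0,4)

Derivation:
Initial moves: LLURRRUR
Fold: move[3]->U => LLUURRUR (positions: [(0, 0), (-1, 0), (-2, 0), (-2, 1), (-2, 2), (-1, 2), (0, 2), (0, 3), (1, 3)])
Fold: move[7]->U => LLUURRUU (positions: [(0, 0), (-1, 0), (-2, 0), (-2, 1), (-2, 2), (-1, 2), (0, 2), (0, 3), (0, 4)])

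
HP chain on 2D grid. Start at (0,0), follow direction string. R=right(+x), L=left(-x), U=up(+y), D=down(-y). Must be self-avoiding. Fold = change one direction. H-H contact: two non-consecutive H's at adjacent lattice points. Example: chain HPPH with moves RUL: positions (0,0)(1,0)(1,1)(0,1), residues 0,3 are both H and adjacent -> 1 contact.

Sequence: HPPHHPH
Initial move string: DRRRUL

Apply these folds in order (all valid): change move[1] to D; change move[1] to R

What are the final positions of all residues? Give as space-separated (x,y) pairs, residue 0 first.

Initial moves: DRRRUL
Fold: move[1]->D => DDRRUL (positions: [(0, 0), (0, -1), (0, -2), (1, -2), (2, -2), (2, -1), (1, -1)])
Fold: move[1]->R => DRRRUL (positions: [(0, 0), (0, -1), (1, -1), (2, -1), (3, -1), (3, 0), (2, 0)])

Answer: (0,0) (0,-1) (1,-1) (2,-1) (3,-1) (3,0) (2,0)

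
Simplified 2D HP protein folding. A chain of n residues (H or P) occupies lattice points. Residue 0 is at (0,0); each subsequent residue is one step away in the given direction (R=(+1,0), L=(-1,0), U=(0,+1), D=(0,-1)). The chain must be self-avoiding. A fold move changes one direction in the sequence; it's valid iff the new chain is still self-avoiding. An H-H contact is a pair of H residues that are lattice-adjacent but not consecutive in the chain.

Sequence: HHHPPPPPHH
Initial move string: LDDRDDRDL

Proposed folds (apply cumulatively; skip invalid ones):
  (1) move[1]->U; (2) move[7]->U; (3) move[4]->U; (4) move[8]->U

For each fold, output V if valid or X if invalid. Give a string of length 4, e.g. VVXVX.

Answer: XXXX

Derivation:
Initial: LDDRDDRDL -> [(0, 0), (-1, 0), (-1, -1), (-1, -2), (0, -2), (0, -3), (0, -4), (1, -4), (1, -5), (0, -5)]
Fold 1: move[1]->U => LUDRDDRDL INVALID (collision), skipped
Fold 2: move[7]->U => LDDRDDRUL INVALID (collision), skipped
Fold 3: move[4]->U => LDDRUDRDL INVALID (collision), skipped
Fold 4: move[8]->U => LDDRDDRDU INVALID (collision), skipped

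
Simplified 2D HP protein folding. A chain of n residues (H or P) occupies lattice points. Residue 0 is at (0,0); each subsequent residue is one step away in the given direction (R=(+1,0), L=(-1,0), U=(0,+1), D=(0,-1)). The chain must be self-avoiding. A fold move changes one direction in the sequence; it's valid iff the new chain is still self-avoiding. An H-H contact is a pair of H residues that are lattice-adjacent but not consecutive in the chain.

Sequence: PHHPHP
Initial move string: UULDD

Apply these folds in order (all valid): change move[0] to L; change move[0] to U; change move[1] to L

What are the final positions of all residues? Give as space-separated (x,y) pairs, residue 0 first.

Initial moves: UULDD
Fold: move[0]->L => LULDD (positions: [(0, 0), (-1, 0), (-1, 1), (-2, 1), (-2, 0), (-2, -1)])
Fold: move[0]->U => UULDD (positions: [(0, 0), (0, 1), (0, 2), (-1, 2), (-1, 1), (-1, 0)])
Fold: move[1]->L => ULLDD (positions: [(0, 0), (0, 1), (-1, 1), (-2, 1), (-2, 0), (-2, -1)])

Answer: (0,0) (0,1) (-1,1) (-2,1) (-2,0) (-2,-1)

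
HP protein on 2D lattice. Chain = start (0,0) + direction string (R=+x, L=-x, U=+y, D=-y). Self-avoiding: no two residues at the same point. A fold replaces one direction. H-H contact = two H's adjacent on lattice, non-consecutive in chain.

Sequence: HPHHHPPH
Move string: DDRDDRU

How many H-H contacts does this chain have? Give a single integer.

Answer: 1

Derivation:
Positions: [(0, 0), (0, -1), (0, -2), (1, -2), (1, -3), (1, -4), (2, -4), (2, -3)]
H-H contact: residue 4 @(1,-3) - residue 7 @(2, -3)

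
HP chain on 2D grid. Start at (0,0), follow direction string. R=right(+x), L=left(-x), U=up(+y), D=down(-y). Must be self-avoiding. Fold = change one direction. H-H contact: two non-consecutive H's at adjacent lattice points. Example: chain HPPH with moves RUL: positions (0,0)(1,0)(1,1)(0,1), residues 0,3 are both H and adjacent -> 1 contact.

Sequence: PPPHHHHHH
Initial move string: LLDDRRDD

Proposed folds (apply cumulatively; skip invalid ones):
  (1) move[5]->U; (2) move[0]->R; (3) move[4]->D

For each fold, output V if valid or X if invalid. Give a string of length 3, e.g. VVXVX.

Answer: XXV

Derivation:
Initial: LLDDRRDD -> [(0, 0), (-1, 0), (-2, 0), (-2, -1), (-2, -2), (-1, -2), (0, -2), (0, -3), (0, -4)]
Fold 1: move[5]->U => LLDDRUDD INVALID (collision), skipped
Fold 2: move[0]->R => RLDDRRDD INVALID (collision), skipped
Fold 3: move[4]->D => LLDDDRDD VALID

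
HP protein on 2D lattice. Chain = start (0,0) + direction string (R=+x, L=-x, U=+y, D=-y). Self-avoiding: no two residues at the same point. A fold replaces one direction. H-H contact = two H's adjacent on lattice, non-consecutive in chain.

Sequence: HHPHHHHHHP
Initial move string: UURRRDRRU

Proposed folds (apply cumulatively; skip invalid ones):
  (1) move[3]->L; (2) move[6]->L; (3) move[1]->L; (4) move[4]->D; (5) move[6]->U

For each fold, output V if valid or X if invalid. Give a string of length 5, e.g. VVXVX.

Initial: UURRRDRRU -> [(0, 0), (0, 1), (0, 2), (1, 2), (2, 2), (3, 2), (3, 1), (4, 1), (5, 1), (5, 2)]
Fold 1: move[3]->L => UURLRDRRU INVALID (collision), skipped
Fold 2: move[6]->L => UURRRDLRU INVALID (collision), skipped
Fold 3: move[1]->L => ULRRRDRRU INVALID (collision), skipped
Fold 4: move[4]->D => UURRDDRRU VALID
Fold 5: move[6]->U => UURRDDURU INVALID (collision), skipped

Answer: XXXVX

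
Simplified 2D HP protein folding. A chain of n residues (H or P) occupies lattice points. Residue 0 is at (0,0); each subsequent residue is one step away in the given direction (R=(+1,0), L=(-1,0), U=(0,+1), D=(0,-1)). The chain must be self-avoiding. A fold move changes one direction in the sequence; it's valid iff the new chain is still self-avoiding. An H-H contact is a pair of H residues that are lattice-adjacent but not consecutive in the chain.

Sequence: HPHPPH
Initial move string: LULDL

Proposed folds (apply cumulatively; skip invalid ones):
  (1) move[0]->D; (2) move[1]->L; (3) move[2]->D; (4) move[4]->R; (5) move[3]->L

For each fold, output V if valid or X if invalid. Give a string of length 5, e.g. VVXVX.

Answer: XVVVX

Derivation:
Initial: LULDL -> [(0, 0), (-1, 0), (-1, 1), (-2, 1), (-2, 0), (-3, 0)]
Fold 1: move[0]->D => DULDL INVALID (collision), skipped
Fold 2: move[1]->L => LLLDL VALID
Fold 3: move[2]->D => LLDDL VALID
Fold 4: move[4]->R => LLDDR VALID
Fold 5: move[3]->L => LLDLR INVALID (collision), skipped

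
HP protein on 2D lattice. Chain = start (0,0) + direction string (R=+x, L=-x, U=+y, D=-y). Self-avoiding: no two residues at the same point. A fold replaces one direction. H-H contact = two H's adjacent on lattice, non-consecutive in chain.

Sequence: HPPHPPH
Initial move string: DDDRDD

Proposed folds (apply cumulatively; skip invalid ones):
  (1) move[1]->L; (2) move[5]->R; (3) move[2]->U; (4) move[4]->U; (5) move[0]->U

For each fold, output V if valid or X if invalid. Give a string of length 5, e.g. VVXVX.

Answer: VVXXX

Derivation:
Initial: DDDRDD -> [(0, 0), (0, -1), (0, -2), (0, -3), (1, -3), (1, -4), (1, -5)]
Fold 1: move[1]->L => DLDRDD VALID
Fold 2: move[5]->R => DLDRDR VALID
Fold 3: move[2]->U => DLURDR INVALID (collision), skipped
Fold 4: move[4]->U => DLDRUR INVALID (collision), skipped
Fold 5: move[0]->U => ULDRDR INVALID (collision), skipped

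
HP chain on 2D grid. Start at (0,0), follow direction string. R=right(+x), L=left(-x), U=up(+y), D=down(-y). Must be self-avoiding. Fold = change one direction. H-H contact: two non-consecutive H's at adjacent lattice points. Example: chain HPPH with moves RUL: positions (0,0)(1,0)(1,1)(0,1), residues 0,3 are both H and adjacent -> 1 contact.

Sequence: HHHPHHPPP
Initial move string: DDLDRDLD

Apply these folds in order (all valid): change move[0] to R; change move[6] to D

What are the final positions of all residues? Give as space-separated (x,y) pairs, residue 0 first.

Answer: (0,0) (1,0) (1,-1) (0,-1) (0,-2) (1,-2) (1,-3) (1,-4) (1,-5)

Derivation:
Initial moves: DDLDRDLD
Fold: move[0]->R => RDLDRDLD (positions: [(0, 0), (1, 0), (1, -1), (0, -1), (0, -2), (1, -2), (1, -3), (0, -3), (0, -4)])
Fold: move[6]->D => RDLDRDDD (positions: [(0, 0), (1, 0), (1, -1), (0, -1), (0, -2), (1, -2), (1, -3), (1, -4), (1, -5)])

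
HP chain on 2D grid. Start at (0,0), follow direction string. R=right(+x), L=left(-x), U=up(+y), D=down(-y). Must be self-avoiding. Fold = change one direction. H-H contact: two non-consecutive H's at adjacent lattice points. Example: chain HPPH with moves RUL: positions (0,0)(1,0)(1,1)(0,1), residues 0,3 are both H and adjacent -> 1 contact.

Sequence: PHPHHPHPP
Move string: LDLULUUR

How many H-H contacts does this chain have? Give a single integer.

Positions: [(0, 0), (-1, 0), (-1, -1), (-2, -1), (-2, 0), (-3, 0), (-3, 1), (-3, 2), (-2, 2)]
H-H contact: residue 1 @(-1,0) - residue 4 @(-2, 0)

Answer: 1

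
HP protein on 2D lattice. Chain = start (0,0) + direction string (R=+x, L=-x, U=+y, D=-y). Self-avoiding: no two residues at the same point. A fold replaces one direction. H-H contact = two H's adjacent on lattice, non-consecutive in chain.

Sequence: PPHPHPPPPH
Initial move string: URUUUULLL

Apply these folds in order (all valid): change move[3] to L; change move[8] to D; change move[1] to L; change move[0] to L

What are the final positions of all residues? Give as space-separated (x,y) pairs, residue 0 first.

Initial moves: URUUUULLL
Fold: move[3]->L => URULUULLL (positions: [(0, 0), (0, 1), (1, 1), (1, 2), (0, 2), (0, 3), (0, 4), (-1, 4), (-2, 4), (-3, 4)])
Fold: move[8]->D => URULUULLD (positions: [(0, 0), (0, 1), (1, 1), (1, 2), (0, 2), (0, 3), (0, 4), (-1, 4), (-2, 4), (-2, 3)])
Fold: move[1]->L => ULULUULLD (positions: [(0, 0), (0, 1), (-1, 1), (-1, 2), (-2, 2), (-2, 3), (-2, 4), (-3, 4), (-4, 4), (-4, 3)])
Fold: move[0]->L => LLULUULLD (positions: [(0, 0), (-1, 0), (-2, 0), (-2, 1), (-3, 1), (-3, 2), (-3, 3), (-4, 3), (-5, 3), (-5, 2)])

Answer: (0,0) (-1,0) (-2,0) (-2,1) (-3,1) (-3,2) (-3,3) (-4,3) (-5,3) (-5,2)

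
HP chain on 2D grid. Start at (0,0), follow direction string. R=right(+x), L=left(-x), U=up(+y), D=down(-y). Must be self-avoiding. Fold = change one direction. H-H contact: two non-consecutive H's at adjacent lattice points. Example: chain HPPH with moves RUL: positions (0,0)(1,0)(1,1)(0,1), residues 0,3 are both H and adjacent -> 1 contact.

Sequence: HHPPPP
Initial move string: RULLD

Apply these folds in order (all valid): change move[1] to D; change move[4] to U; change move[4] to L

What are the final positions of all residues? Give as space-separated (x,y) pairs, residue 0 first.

Initial moves: RULLD
Fold: move[1]->D => RDLLD (positions: [(0, 0), (1, 0), (1, -1), (0, -1), (-1, -1), (-1, -2)])
Fold: move[4]->U => RDLLU (positions: [(0, 0), (1, 0), (1, -1), (0, -1), (-1, -1), (-1, 0)])
Fold: move[4]->L => RDLLL (positions: [(0, 0), (1, 0), (1, -1), (0, -1), (-1, -1), (-2, -1)])

Answer: (0,0) (1,0) (1,-1) (0,-1) (-1,-1) (-2,-1)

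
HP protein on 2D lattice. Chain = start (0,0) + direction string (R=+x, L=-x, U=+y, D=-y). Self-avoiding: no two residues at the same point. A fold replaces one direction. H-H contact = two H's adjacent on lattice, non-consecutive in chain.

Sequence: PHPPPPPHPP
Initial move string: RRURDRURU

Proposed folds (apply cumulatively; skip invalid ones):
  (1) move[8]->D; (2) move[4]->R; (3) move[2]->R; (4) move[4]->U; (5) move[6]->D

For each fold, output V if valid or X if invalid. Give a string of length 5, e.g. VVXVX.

Answer: VVVVV

Derivation:
Initial: RRURDRURU -> [(0, 0), (1, 0), (2, 0), (2, 1), (3, 1), (3, 0), (4, 0), (4, 1), (5, 1), (5, 2)]
Fold 1: move[8]->D => RRURDRURD VALID
Fold 2: move[4]->R => RRURRRURD VALID
Fold 3: move[2]->R => RRRRRRURD VALID
Fold 4: move[4]->U => RRRRURURD VALID
Fold 5: move[6]->D => RRRRURDRD VALID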